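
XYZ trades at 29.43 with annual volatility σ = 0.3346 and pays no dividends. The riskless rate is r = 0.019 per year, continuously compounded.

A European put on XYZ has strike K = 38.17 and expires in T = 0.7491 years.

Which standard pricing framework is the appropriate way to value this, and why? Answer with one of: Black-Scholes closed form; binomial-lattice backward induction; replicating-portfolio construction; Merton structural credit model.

framework: Black-Scholes closed form

Key observation: the strike-38.17 put on XYZ is European-exercise on a continuously-modelled lognormal underlying, so its value is a single closed-form evaluation.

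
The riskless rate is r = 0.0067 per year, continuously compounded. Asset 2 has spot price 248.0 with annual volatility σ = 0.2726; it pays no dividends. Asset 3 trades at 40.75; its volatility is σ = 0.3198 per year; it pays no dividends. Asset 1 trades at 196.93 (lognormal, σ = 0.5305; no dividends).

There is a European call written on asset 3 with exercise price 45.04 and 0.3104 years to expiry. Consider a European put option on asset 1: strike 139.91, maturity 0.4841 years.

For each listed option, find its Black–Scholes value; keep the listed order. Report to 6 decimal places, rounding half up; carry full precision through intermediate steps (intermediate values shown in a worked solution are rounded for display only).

[asset 3 call K=45.04]
σ√T = 0.3198·√0.3104 = 0.178172
d₁ = (ln(S/K) + (r+σ²/2)T) / (σ√T) = (ln(40.75/45.04) + (0.0067+0.3198²/2)·0.3104) / 0.178172 = (-0.100095 + 0.017952) / 0.178172 = -0.461031
d₂ = d₁ − σ√T = -0.461031 − 0.178172 = -0.639203
e^{−rT} = 0.997922
N(d₁) = 0.322388,  N(d₂) = 0.261345
price = S·N(d₁) − K·e^{−rT}·N(d₂) = 13.137314 − 11.746541 = 1.390773
[asset 1 put K=139.91]
σ√T = 0.5305·√0.4841 = 0.369108
d₁ = (ln(S/K) + (r+σ²/2)T) / (σ√T) = (ln(196.93/139.91) + (0.0067+0.5305²/2)·0.4841) / 0.369108 = (0.341849 + 0.071364) / 0.369108 = 1.119491
d₂ = d₁ − σ√T = 1.119491 − 0.369108 = 0.750384
e^{−rT} = 0.996762
N(−d₁) = 0.131465,  N(−d₂) = 0.226512
price = K·e^{−rT}·N(−d₂) − S·N(−d₁) = 31.588650 − 25.889468 = 5.699182

price(asset 3 call K=45.04) = 1.390773
price(asset 1 put K=139.91) = 5.699182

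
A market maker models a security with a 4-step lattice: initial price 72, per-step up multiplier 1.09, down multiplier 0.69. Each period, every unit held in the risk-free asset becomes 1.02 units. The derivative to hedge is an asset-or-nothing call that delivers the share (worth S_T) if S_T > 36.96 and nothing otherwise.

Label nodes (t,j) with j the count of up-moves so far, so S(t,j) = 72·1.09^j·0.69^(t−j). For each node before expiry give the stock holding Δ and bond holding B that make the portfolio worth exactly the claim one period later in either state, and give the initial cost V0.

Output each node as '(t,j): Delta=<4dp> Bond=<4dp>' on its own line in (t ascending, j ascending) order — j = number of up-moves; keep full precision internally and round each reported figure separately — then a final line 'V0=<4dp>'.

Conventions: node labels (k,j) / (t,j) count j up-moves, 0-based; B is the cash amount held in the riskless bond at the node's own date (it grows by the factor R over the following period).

(0,0): Delta=1.0623 Bond=-4.9195
(1,0): Delta=1.3461 Bond=-19.1159
(1,1): Delta=1.0242 Bond=-2.0274
(2,0): Delta=2.4024 Bond=-55.7091
(2,1): Delta=1.2042 Bond=-11.8171
(2,2): Delta=1.0000 Bond=0.0000
(3,0): Delta=0.0000 Bond=0.0000
(3,1): Delta=2.7250 Bond=-68.8767
(3,2): Delta=1.0000 Bond=0.0000
(3,3): Delta=1.0000 Bond=0.0000
V0=71.5646

Risk-neutral probability p* = (R−d)/(u−d) = (1.02−0.69)/(1.09−0.69) = 0.8250.
Terminal payoffs: V(4,0)=0.0000, V(4,1)=0.0000, V(4,2)=40.7271, V(4,3)=64.3370, V(4,4)=101.6339
Node (3,0) S=23.6526: V=(p*·0.0000+(1−p*)·0.0000)/1.02=0.0000; Δ=(0.0000−0.0000)/(25.7814−16.3203)=0.0000; B=V−Δ·S=0.0000
Node (3,1) S=37.3643: V=(p*·40.7271+(1−p*)·0.0000)/1.02=32.9411; Δ=(40.7271−0.0000)/(40.7271−25.7814)=2.7250; B=V−Δ·S=-68.8767
Node (3,2) S=59.0248: V=(p*·64.3370+(1−p*)·40.7271)/1.02=59.0248; Δ=(64.3370−40.7271)/(64.3370−40.7271)=1.0000; B=V−Δ·S=0.0000
Node (3,3) S=93.2421: V=(p*·101.6339+(1−p*)·64.3370)/1.02=93.2421; Δ=(101.6339−64.3370)/(101.6339−64.3370)=1.0000; B=V−Δ·S=0.0000
Node (2,0) S=34.2792: V=(p*·32.9411+(1−p*)·0.0000)/1.02=26.6435; Δ=(32.9411−0.0000)/(37.3643−23.6526)=2.4024; B=V−Δ·S=-55.7091
Node (2,1) S=54.1512: V=(p*·59.0248+(1−p*)·32.9411)/1.02=53.3923; Δ=(59.0248−32.9411)/(59.0248−37.3643)=1.2042; B=V−Δ·S=-11.8171
Node (2,2) S=85.5432: V=(p*·93.2421+(1−p*)·59.0248)/1.02=85.5432; Δ=(93.2421−59.0248)/(93.2421−59.0248)=1.0000; B=V−Δ·S=0.0000
Node (1,0) S=49.6800: V=(p*·53.3923+(1−p*)·26.6435)/1.02=47.7561; Δ=(53.3923−26.6435)/(54.1512−34.2792)=1.3461; B=V−Δ·S=-19.1159
Node (1,1) S=78.4800: V=(p*·85.5432+(1−p*)·53.3923)/1.02=78.3498; Δ=(85.5432−53.3923)/(85.5432−54.1512)=1.0242; B=V−Δ·S=-2.0274
Node (0,0) S=72.0000: V=(p*·78.3498+(1−p*)·47.7561)/1.02=71.5646; Δ=(78.3498−47.7561)/(78.4800−49.6800)=1.0623; B=V−Δ·S=-4.9195
As a check, the time-0 holding Δ(0,0)·S0 + B(0,0) comes to 71.5646 — exactly V0.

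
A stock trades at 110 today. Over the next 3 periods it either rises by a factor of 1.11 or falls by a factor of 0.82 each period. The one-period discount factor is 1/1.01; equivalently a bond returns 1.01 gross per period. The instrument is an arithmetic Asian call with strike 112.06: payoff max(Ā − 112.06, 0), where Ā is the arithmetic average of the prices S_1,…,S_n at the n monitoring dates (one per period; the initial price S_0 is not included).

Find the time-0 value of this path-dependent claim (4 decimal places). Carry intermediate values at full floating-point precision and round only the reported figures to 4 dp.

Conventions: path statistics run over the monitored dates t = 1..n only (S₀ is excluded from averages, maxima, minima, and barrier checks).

price = 8.1016

Set p* = 0.6552 (from d < R < u); the path-dependent value is the discounted p*-expectation over all price paths.
Enumerate all 2^3 = 8 price paths (U = up ×1.11, D = down ×0.82); each path with k up-moves has probability p*^k·(1−p*)^(3−k).
DDD: Ā=74.9382, payoff=0.0000, prob=0.041002
UDD: Ā=101.4407, payoff=0.0000, prob=0.077904
DUD: Ā=90.8073, payoff=0.0000, prob=0.077904
UUD: Ā=122.9221, payoff=10.8621, prob=0.148018
DDU: Ā=82.0880, payoff=0.0000, prob=0.077904
UDU: Ā=111.1191, payoff=0.0000, prob=0.148018
DUU: Ā=100.4858, payoff=0.0000, prob=0.148018
UUU: Ā=136.0235, payoff=23.9635, prob=0.281233
Price = Σ prob·payoff / R^3 = 8.347114 / 1.030301 = 8.1016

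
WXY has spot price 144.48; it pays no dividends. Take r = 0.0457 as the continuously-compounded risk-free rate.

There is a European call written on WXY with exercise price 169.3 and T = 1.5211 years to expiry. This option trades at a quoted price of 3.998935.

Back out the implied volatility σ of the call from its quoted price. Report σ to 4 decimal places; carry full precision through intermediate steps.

At σ = 0.1239 the Black–Scholes value reproduces the quote:
σ√T = 0.1239·√1.5211 = 0.152809
d₁ = (ln(S/K) + (r+σ²/2)T) / (σ√T) = (ln(144.48/169.3) + (0.0457+0.1239²/2)·1.5211) / 0.152809 = (-0.158531 + 0.081190) / 0.152809 = -0.506131
d₂ = d₁ − σ√T = -0.506131 − 0.152809 = -0.658940
e^{−rT} = 0.932847
N(d₁) = 0.306382,  N(d₂) = 0.254967
V = S·N(d₁) − K·e^{−rT}·N(d₂) = 44.266131 − 40.267196 = 3.998935 (the observed quote) — the price is monotone increasing in volatility, hence this σ is the only solution

sigma = 0.1239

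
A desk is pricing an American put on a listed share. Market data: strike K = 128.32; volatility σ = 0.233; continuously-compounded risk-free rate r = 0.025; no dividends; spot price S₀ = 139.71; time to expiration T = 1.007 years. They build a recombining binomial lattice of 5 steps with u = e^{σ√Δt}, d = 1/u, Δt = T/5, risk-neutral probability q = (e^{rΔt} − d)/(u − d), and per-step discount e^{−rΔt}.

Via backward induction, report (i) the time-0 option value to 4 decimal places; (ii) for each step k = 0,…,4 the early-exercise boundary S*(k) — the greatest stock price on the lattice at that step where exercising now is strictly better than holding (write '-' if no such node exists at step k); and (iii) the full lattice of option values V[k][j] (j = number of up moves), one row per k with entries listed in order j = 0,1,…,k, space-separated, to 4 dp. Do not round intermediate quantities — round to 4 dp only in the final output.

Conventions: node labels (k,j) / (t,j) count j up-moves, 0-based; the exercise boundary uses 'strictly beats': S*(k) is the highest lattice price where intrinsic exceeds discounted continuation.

Δt=0.20140, u=1.11023, d=0.90072, q=0.49798, disc=e^(-rΔt)=0.99498
k=5 terminal: V=max(K-S,0) → 45.4938 26.2280 2.4809 0.0000 0.0000 0.0000
k=4: j=0 S=91.9559 intr=36.3641 cont=35.7196 V=36.3641[EX]; j=1 S=113.3453 intr=14.9747 cont=14.3302 V=14.9747[EX]; j=2 S=139.7100 intr=0.0000 cont=1.2392 V=1.2392[hold]; j=3 S=172.2072 intr=0.0000 cont=0.0000 V=0.0000[hold]; j=4 S=212.2634 intr=0.0000 cont=0.0000 V=0.0000[hold]  S*(4)=113.3453
k=3: j=0 S=102.0920 intr=26.2280 cont=25.5835 V=26.2280[EX]; j=1 S=125.8391 intr=2.4809 cont=8.0939 V=8.0939[hold]; j=2 S=155.1099 intr=0.0000 cont=0.6190 V=0.6190[hold]; j=3 S=191.1892 intr=0.0000 cont=0.0000 V=0.0000[hold]  S*(3)=102.0920
k=2: j=0 S=113.3453 intr=14.9747 cont=17.1113 V=17.1113[hold]; j=1 S=139.7100 intr=0.0000 cont=4.3496 V=4.3496[hold]; j=2 S=172.2072 intr=0.0000 cont=0.3092 V=0.3092[hold]  S*(2)=-
k=1: j=0 S=125.8391 intr=2.4809 cont=10.7023 V=10.7023[hold]; j=1 S=155.1099 intr=0.0000 cont=2.3258 V=2.3258[hold]  S*(1)=-
k=0: j=0 S=139.7100 intr=0.0000 cont=6.4982 V=6.4982[hold]  S*(0)=-

price = 6.4982
boundary = - - - 102.0920 113.3453
tree:
6.4982
10.7023 2.3258
17.1113 4.3496 0.3092
26.2280 8.0939 0.6190 0.0000
36.3641 14.9747 1.2392 0.0000 0.0000
45.4938 26.2280 2.4809 0.0000 0.0000 0.0000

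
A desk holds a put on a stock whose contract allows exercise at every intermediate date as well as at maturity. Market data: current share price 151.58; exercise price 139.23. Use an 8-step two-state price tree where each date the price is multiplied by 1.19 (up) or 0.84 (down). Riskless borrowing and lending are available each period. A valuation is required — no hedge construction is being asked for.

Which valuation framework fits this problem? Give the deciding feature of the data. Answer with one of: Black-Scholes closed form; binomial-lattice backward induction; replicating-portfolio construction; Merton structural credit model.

framework: binomial-lattice backward induction

Key observation: an American put (K = 139.23, S₀ = 151.58) on a 8-date tree has no closed form — the optimal stopping decision is embedded and must be resolved recursively from expiry.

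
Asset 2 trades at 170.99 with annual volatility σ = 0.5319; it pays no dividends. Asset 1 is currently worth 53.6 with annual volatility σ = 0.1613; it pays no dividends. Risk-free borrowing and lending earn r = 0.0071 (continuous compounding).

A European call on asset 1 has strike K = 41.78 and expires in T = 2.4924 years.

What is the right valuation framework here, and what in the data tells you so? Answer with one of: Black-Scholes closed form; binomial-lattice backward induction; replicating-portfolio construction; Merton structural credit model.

framework: Black-Scholes closed form

Key observation: with asset 1 following a GBM at constant σ and r, the European call struck at 41.78 prices in closed form — nothing here needs a stepwise model or a balance sheet.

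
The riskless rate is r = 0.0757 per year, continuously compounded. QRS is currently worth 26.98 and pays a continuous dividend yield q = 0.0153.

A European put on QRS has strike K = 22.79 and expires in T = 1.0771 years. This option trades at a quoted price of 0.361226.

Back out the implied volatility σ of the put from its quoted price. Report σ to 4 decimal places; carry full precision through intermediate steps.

sigma = 0.2082

At σ = 0.2082 the Black–Scholes value reproduces the quote:
σ√T = 0.2082·√1.0771 = 0.216077
d₁ = (ln(S/K) + (r−q+σ²/2)T) / (σ√T) = (ln(26.98/22.79) + (0.0757−0.0153+0.2082²/2)·1.0771) / 0.216077 = (0.168774 + 0.088401) / 0.216077 = 1.190203
d₂ = d₁ − σ√T = 1.190203 − 0.216077 = 0.974125
e^{−rT} = 0.921699
e^{−qT} = 0.983655
N(−d₁) = 0.116983,  N(−d₂) = 0.164997
V = K·e^{−rT}·N(−d₂) − S·e^{−qT}·N(−d₁) = 3.465851 − 3.104625 = 0.361226 (matching the quote); vega is positive throughout, so no other σ reproduces this price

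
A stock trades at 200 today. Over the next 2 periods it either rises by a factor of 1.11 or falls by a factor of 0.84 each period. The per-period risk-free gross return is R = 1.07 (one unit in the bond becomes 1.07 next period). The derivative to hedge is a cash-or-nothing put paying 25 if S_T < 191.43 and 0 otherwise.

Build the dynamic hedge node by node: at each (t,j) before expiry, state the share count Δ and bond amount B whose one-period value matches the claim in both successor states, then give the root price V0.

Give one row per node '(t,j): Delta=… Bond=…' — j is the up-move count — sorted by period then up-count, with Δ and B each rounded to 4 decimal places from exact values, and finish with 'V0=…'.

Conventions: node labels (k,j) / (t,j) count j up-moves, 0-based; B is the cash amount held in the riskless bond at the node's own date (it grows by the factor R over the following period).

(0,0): Delta=-0.3686 Bond=79.7058
(1,0): Delta=0.0000 Bond=23.3645
(1,1): Delta=-0.4171 Bond=96.0540
V0=5.9907

Under the risk-neutral measure, an up-move has probability p* = (R−d)/(u−d) = 0.8519 and values discount at R = 1.07.
At maturity the claim pays: V(2,0)=25.0000, V(2,1)=25.0000, V(2,2)=0.0000
Node (1,0) S=168.0000: V=(p*·25.0000+(1−p*)·25.0000)/1.07=23.3645; Δ=(25.0000−25.0000)/(186.4800−141.1200)=0.0000; B=V−Δ·S=23.3645
Node (1,1) S=222.0000: V=(p*·0.0000+(1−p*)·25.0000)/1.07=3.4614; Δ=(0.0000−25.0000)/(246.4200−186.4800)=-0.4171; B=V−Δ·S=96.0540
Node (0,0) S=200.0000: V=(p*·3.4614+(1−p*)·23.3645)/1.07=5.9907; Δ=(3.4614−23.3645)/(222.0000−168.0000)=-0.3686; B=V−Δ·S=79.7058
Verification: the root portfolio costs Δ(0,0)·S0 + B(0,0) = 5.9907, matching V0.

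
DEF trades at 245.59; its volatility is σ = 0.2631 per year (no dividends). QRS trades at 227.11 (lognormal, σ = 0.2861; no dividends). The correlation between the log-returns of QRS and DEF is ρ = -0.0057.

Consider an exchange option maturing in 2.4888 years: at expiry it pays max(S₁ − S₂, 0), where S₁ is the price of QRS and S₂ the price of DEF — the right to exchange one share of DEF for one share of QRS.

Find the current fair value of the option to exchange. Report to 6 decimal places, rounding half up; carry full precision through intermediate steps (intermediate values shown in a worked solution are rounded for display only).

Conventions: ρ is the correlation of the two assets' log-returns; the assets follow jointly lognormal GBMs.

exchange price = 48.287058

σ_eff = √(σ₁² + σ₂² − 2ρσ₁σ₂) = √(0.2861² + 0.2631² − 2·-0.0057·0.2861·0.2631) = 0.389786
d₁ = (ln(S₁/S₂) + (q₂ − q₁ + σ_eff²/2)T) / (σ_eff√T) = (ln(227.11/245.59) + (0.0 − 0.0 + 0.075966)·2.4888) / 0.614923 = 0.180244
d₂ = d₁ − σ_eff√T = 0.180244 − 0.614923 = -0.434679
N(d₁) = 0.571520,  N(d₂) = 0.331898
V = S₁·e^{−q₁T}·N(d₁) − S₂·e^{−q₂T}·N(d₂) = 129.797807 − 81.510749 = 48.287058
Key observation: r never enters — measured in units of DEF, the claim is a call on S₁/S₂ struck at 1, so only the dividend yields and σ_eff matter.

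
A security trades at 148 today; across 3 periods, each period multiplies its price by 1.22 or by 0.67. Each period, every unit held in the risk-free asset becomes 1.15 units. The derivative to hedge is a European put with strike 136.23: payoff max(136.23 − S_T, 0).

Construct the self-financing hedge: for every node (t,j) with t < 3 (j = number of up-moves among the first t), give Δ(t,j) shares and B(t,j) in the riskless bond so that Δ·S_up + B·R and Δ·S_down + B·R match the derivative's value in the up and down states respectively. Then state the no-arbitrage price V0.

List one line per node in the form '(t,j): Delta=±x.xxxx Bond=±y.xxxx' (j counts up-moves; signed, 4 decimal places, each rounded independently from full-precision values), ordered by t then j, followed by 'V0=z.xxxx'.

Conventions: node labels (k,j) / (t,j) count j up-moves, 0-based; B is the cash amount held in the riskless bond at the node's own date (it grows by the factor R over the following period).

(0,0): Delta=-0.1194 Bond=19.3283
(1,0): Delta=-0.8419 Bond=93.8775
(1,1): Delta=-0.0615 Bond=11.7786
(2,0): Delta=-1.0000 Bond=118.4609
(2,1): Delta=-0.8293 Bond=106.4276
(2,2): Delta=0.0000 Bond=0.0000
V0=1.6629

Since d<R<u, set p* = (R−d)/(u−d) = 0.8727; price each node as the discounted p*-expectation of its children.
Expiry values: V(3,0)=91.7171, V(3,1)=55.1766, V(3,2)=0.0000, V(3,3)=0.0000
  t=2,j=0: stock 66.4372 → up 81.0534 (V=55.1766), down 44.5129 (V=91.7171). Price 52.0237; hedge Δ=-1.0000, bond B=118.4609.
  t=2,j=1: stock 120.9752 → up 147.5897 (V=0.0000), down 81.0534 (V=55.1766). Price 6.1065; hedge Δ=-0.8293, bond B=106.4276.
  t=2,j=2: stock 220.2832 → up 268.7455 (V=0.0000), down 147.5897 (V=0.0000). Price 0.0000; hedge Δ=0.0000, bond B=0.0000.
  t=1,j=0: stock 99.1600 → up 120.9752 (V=6.1065), down 66.4372 (V=52.0237). Price 10.3917; hedge Δ=-0.8419, bond B=93.8775.
  t=1,j=1: stock 180.5600 → up 220.2832 (V=0.0000), down 120.9752 (V=6.1065). Price 0.6758; hedge Δ=-0.0615, bond B=11.7786.
  t=0,j=0: stock 148.0000 → up 180.5600 (V=0.6758), down 99.1600 (V=10.3917). Price 1.6629; hedge Δ=-0.1194, bond B=19.3283.
As a check, the time-0 holding Δ(0,0)·S0 + B(0,0) comes to 1.6629 — exactly V0.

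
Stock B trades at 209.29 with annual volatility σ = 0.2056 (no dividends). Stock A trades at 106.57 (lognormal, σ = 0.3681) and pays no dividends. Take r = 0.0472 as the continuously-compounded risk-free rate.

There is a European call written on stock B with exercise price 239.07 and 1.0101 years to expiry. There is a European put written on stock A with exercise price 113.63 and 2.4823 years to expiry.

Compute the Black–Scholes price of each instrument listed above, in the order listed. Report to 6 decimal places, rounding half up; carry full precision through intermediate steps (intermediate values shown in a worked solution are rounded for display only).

price(stock B call K=239.07) = 10.171876
price(stock A put K=113.63) = 21.032443

[stock B call K=239.07]
σ√T = 0.2056·√1.0101 = 0.206636
d₁ = (ln(S/K) + (r+σ²/2)T) / (σ√T) = (ln(209.29/239.07) + (0.0472+0.2056²/2)·1.0101) / 0.206636 = (-0.133036 + 0.069026) / 0.206636 = -0.309771
d₂ = d₁ − σ√T = -0.309771 − 0.206636 = -0.516406
e^{−rT} = 0.953442
N(d₁) = 0.378368,  N(d₂) = 0.302785
price = S·N(d₁) − K·e^{−rT}·N(d₂) = 79.188569 − 69.016693 = 10.171876
[stock A put K=113.63]
σ√T = 0.3681·√2.4823 = 0.579953
d₁ = (ln(S/K) + (r+σ²/2)T) / (σ√T) = (ln(106.57/113.63) + (0.0472+0.3681²/2)·2.4823) / 0.579953 = (-0.064146 + 0.285337) / 0.579953 = 0.381396
d₂ = d₁ − σ√T = 0.381396 − 0.579953 = -0.198557
e^{−rT} = 0.889439
N(−d₁) = 0.351455,  N(−d₂) = 0.578695
price = K·e^{−rT}·N(−d₂) − S·N(−d₁) = 58.486967 − 37.454524 = 21.032443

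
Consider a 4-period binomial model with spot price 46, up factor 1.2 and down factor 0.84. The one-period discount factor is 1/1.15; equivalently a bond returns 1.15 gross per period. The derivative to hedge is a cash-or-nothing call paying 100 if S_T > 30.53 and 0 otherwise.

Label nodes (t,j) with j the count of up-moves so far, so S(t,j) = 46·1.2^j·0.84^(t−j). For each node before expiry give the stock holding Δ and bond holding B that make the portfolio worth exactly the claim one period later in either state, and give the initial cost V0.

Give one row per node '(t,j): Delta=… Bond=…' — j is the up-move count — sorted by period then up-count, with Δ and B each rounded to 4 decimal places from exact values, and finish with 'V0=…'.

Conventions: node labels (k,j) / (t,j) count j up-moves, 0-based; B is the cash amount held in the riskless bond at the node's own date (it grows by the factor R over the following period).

(0,0): Delta=0.0106 Bond=56.6647
(1,0): Delta=0.1049 Bond=61.5238
(1,1): Delta=0.0000 Bond=65.7516
(2,0): Delta=1.0336 Bond=40.6077
(2,1): Delta=0.0000 Bond=75.6144
(2,2): Delta=0.0000 Bond=75.6144
(3,0): Delta=10.1883 Bond=-202.8986
(3,1): Delta=0.0000 Bond=86.9565
(3,2): Delta=0.0000 Bond=86.9565
(3,3): Delta=0.0000 Bond=86.9565
V0=57.1540

The replicating-portfolio and risk-neutral prices coincide; use p* = (1.15−0.84)/(1.2−0.84) = 0.8611 for the latter.
Expiry values: V(4,0)=0.0000, V(4,1)=100.0000, V(4,2)=100.0000, V(4,3)=100.0000, V(4,4)=100.0000
(3,0): S=27.2644. Δ = (V_up−V_dn)/(S_up−S_dn) = (100.0000−0.0000)/(32.7173−22.9021) = 10.1883. V = [p*·100.0000 + (1−p*)·0.0000]/1.15 = 74.8792. B = V − Δ·S = -202.8986.
(3,1): S=38.9491. Δ = (V_up−V_dn)/(S_up−S_dn) = (100.0000−100.0000)/(46.7389−32.7173) = 0.0000. V = [p*·100.0000 + (1−p*)·100.0000]/1.15 = 86.9565. B = V − Δ·S = 86.9565.
(3,2): S=55.6416. Δ = (V_up−V_dn)/(S_up−S_dn) = (100.0000−100.0000)/(66.7699−46.7389) = 0.0000. V = [p*·100.0000 + (1−p*)·100.0000]/1.15 = 86.9565. B = V − Δ·S = 86.9565.
(3,3): S=79.4880. Δ = (V_up−V_dn)/(S_up−S_dn) = (100.0000−100.0000)/(95.3856−66.7699) = 0.0000. V = [p*·100.0000 + (1−p*)·100.0000]/1.15 = 86.9565. B = V − Δ·S = 86.9565.
(2,0): S=32.4576. Δ = (V_up−V_dn)/(S_up−S_dn) = (86.9565−74.8792)/(38.9491−27.2644) = 1.0336. V = [p*·86.9565 + (1−p*)·74.8792]/1.15 = 74.1558. B = V − Δ·S = 40.6077.
(2,1): S=46.3680. Δ = (V_up−V_dn)/(S_up−S_dn) = (86.9565−86.9565)/(55.6416−38.9491) = 0.0000. V = [p*·86.9565 + (1−p*)·86.9565]/1.15 = 75.6144. B = V − Δ·S = 75.6144.
(2,2): S=66.2400. Δ = (V_up−V_dn)/(S_up−S_dn) = (86.9565−86.9565)/(79.4880−55.6416) = 0.0000. V = [p*·86.9565 + (1−p*)·86.9565]/1.15 = 75.6144. B = V − Δ·S = 75.6144.
(1,0): S=38.6400. Δ = (V_up−V_dn)/(S_up−S_dn) = (75.6144−74.1558)/(46.3680−32.4576) = 0.1049. V = [p*·75.6144 + (1−p*)·74.1558]/1.15 = 65.5755. B = V − Δ·S = 61.5238.
(1,1): S=55.2000. Δ = (V_up−V_dn)/(S_up−S_dn) = (75.6144−75.6144)/(66.2400−46.3680) = 0.0000. V = [p*·75.6144 + (1−p*)·75.6144]/1.15 = 65.7516. B = V − Δ·S = 65.7516.
(0,0): S=46.0000. Δ = (V_up−V_dn)/(S_up−S_dn) = (65.7516−65.5755)/(55.2000−38.6400) = 0.0106. V = [p*·65.7516 + (1−p*)·65.5755]/1.15 = 57.1540. B = V − Δ·S = 56.6647.
As a check, the time-0 holding Δ(0,0)·S0 + B(0,0) comes to 57.1540 — exactly V0.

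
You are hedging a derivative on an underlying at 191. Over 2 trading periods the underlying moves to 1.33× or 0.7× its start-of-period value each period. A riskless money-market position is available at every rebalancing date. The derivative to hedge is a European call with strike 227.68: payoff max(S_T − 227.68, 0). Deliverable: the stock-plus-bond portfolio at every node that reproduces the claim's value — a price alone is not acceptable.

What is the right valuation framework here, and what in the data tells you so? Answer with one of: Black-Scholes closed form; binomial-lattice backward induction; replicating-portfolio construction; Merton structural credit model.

Key observation: the mandate to exhibit the hedge at every date and state singles out the replicating-portfolio construction on the 2-period tree with factors 1.33 and 0.7 from 191.

framework: replicating-portfolio construction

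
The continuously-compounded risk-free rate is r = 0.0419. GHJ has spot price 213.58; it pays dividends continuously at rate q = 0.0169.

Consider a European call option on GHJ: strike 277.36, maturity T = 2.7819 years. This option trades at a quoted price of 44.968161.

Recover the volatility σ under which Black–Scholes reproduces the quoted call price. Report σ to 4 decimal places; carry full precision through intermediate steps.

At σ = 0.4393 the Black–Scholes value reproduces the quote:
σ√T = 0.4393·√2.7819 = 0.732710
d₁ = (ln(S/K) + (r−q+σ²/2)T) / (σ√T) = (ln(213.58/277.36) + (0.0419−0.0169+0.4393²/2)·2.7819) / 0.732710 = (-0.261305 + 0.337979) / 0.732710 = 0.104645
d₂ = d₁ − σ√T = 0.104645 − 0.732710 = -0.628065
e^{−rT} = 0.889975
e^{−qT} = 0.954074
N(d₁) = 0.541671,  N(d₂) = 0.264981
V = S·e^{−qT}·N(d₁) − K·e^{−rT}·N(d₂) = 110.376956 − 65.408794 = 44.968161 (matching the quote); vega is positive throughout, so no other σ reproduces this price

sigma = 0.4393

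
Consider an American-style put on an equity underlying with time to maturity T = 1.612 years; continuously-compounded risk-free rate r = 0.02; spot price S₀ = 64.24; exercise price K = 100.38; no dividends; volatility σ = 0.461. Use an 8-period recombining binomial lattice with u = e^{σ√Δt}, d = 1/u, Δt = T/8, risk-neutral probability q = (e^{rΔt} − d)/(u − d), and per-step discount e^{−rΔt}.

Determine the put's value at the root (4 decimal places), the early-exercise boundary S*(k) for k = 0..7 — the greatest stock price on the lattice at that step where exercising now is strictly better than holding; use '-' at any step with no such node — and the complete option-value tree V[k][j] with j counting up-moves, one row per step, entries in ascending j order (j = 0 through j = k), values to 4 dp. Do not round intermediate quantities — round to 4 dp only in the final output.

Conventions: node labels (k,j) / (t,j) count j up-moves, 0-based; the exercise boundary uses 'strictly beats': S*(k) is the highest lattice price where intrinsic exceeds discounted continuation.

Δt=0.20150  u=1.22991  d=0.81307  q=0.45814  discount=0.99598
step 8 (expiry): payoffs max(K−S,0) = 88.1103 81.8201 72.3051 57.9120 36.1400 3.2063 0.0000 0.0000 0.0000
step 7: (k=7,j=0): S=15.0905, K−S=85.2895, hold=84.8858 ⇒ V=85.2895 exercise | (k=7,j=1): S=22.8269, K−S=77.5531, hold=77.1494 ⇒ V=77.5531 exercise | (k=7,j=2): S=34.5295, K−S=65.8505, hold=65.4468 ⇒ V=65.8505 exercise | (k=7,j=3): S=52.2317, K−S=48.1483, hold=47.7446 ⇒ V=48.1483 exercise | (k=7,j=4): S=79.0091, K−S=21.3709, hold=20.9672 ⇒ V=21.3709 exercise | (k=7,j=5): S=119.5145, K−S=0.0000, hold=1.7304 ⇒ V=1.7304 continue | (k=7,j=6): S=180.7856, K−S=0.0000, hold=0.0000 ⇒ V=0.0000 continue | (k=7,j=7): S=273.4684, K−S=0.0000, hold=0.0000 ⇒ V=0.0000 continue  boundary S*=79.0091
step 6: (k=6,j=0): S=18.5599, K−S=81.8201, hold=81.4164 ⇒ V=81.8201 exercise | (k=6,j=1): S=28.0749, K−S=72.3051, hold=71.9013 ⇒ V=72.3051 exercise | (k=6,j=2): S=42.4680, K−S=57.9120, hold=57.5082 ⇒ V=57.9120 exercise | (k=6,j=3): S=64.2400, K−S=36.1400, hold=35.7363 ⇒ V=36.1400 exercise | (k=6,j=4): S=97.1737, K−S=3.2063, hold=12.3231 ⇒ V=12.3231 continue | (k=6,j=5): S=146.9915, K−S=0.0000, hold=0.9339 ⇒ V=0.9339 continue | (k=6,j=6): S=222.3492, K−S=0.0000, hold=0.0000 ⇒ V=0.0000 continue  boundary S*=64.2400
step 5: (k=5,j=0): S=22.8269, K−S=77.5531, hold=77.1494 ⇒ V=77.5531 exercise | (k=5,j=1): S=34.5295, K−S=65.8505, hold=65.4468 ⇒ V=65.8505 exercise | (k=5,j=2): S=52.2317, K−S=48.1483, hold=47.7446 ⇒ V=48.1483 exercise | (k=5,j=3): S=79.0091, K−S=21.3709, hold=25.1271 ⇒ V=25.1271 continue | (k=5,j=4): S=119.5145, K−S=0.0000, hold=7.0767 ⇒ V=7.0767 continue | (k=5,j=5): S=180.7856, K−S=0.0000, hold=0.5040 ⇒ V=0.5040 continue  boundary S*=52.2317
step 4: (k=4,j=0): S=28.0749, K−S=72.3051, hold=71.9013 ⇒ V=72.3051 exercise | (k=4,j=1): S=42.4680, K−S=57.9120, hold=57.5082 ⇒ V=57.9120 exercise | (k=4,j=2): S=64.2400, K−S=36.1400, hold=37.4502 ⇒ V=37.4502 continue | (k=4,j=3): S=97.1737, K−S=3.2063, hold=16.7897 ⇒ V=16.7897 continue | (k=4,j=4): S=146.9915, K−S=0.0000, hold=4.0491 ⇒ V=4.0491 continue  boundary S*=42.4680
step 3: (k=3,j=0): S=34.5295, K−S=65.8505, hold=65.4468 ⇒ V=65.8505 exercise | (k=3,j=1): S=52.2317, K−S=48.1483, hold=48.3425 ⇒ V=48.3425 continue | (k=3,j=2): S=79.0091, K−S=21.3709, hold=27.8723 ⇒ V=27.8723 continue | (k=3,j=3): S=119.5145, K−S=0.0000, hold=10.9087 ⇒ V=10.9087 continue  boundary S*=34.5295
step 2: (k=2,j=0): S=42.4680, K−S=57.9120, hold=57.5968 ⇒ V=57.9120 exercise | (k=2,j=1): S=64.2400, K−S=36.1400, hold=38.8076 ⇒ V=38.8076 continue | (k=2,j=2): S=97.1737, K−S=3.2063, hold=20.0198 ⇒ V=20.0198 continue  boundary S*=42.4680
step 1: (k=1,j=0): S=52.2317, K−S=48.1483, hold=48.9618 ⇒ V=48.9618 continue | (k=1,j=1): S=79.0091, K−S=21.3709, hold=30.0788 ⇒ V=30.0788 continue  boundary S*=-
step 0: (k=0,j=0): S=64.2400, K−S=36.1400, hold=40.1487 ⇒ V=40.1487 continue  boundary S*=-

price = 40.1487
boundary = - - 42.4680 34.5295 42.4680 52.2317 64.2400 79.0091
tree:
40.1487
48.9618 30.0788
57.9120 38.8076 20.0198
65.8505 48.3425 27.8723 10.9087
72.3051 57.9120 37.4502 16.7897 4.0491
77.5531 65.8505 48.1483 25.1271 7.0767 0.5040
81.8201 72.3051 57.9120 36.1400 12.3231 0.9339 0.0000
85.2895 77.5531 65.8505 48.1483 21.3709 1.7304 0.0000 0.0000
88.1103 81.8201 72.3051 57.9120 36.1400 3.2063 0.0000 0.0000 0.0000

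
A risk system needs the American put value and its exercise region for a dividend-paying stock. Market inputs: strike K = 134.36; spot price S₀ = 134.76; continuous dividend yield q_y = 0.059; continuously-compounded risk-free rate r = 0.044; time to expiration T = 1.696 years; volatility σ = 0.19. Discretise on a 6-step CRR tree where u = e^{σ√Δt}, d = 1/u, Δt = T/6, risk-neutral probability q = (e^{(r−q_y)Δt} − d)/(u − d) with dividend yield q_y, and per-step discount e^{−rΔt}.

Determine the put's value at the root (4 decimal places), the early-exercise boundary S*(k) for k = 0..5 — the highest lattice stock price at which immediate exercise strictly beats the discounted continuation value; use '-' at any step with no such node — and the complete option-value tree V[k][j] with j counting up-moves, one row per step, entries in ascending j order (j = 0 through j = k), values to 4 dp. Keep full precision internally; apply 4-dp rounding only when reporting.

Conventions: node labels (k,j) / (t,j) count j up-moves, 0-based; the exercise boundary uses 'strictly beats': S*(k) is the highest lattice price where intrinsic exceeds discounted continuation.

price = 13.1689
boundary = - - - - 89.9659 99.5288
tree:
13.1689
18.9055 6.6291
26.2542 10.5840 2.0528
34.9956 16.4594 3.8058 0.0000
44.3941 24.6512 7.0558 0.0000 0.0000
53.0382 34.8312 13.0812 0.0000 0.0000 0.0000
60.8517 44.3941 24.2518 0.0000 0.0000 0.0000 0.0000

Δt=0.28267, u=1.10629, d=0.90392, q=0.45386, disc=e^(-rΔt)=0.98764
k=6 terminal: V=max(K-S,0) → 60.8517 44.3941 24.2518 0.0000 0.0000 0.0000 0.0000
k=5: j=0 S=81.3218 intr=53.0382 cont=52.7224 V=53.0382[EX]; j=1 S=99.5288 intr=34.8312 cont=34.8166 V=34.8312[EX]; j=2 S=121.8120 intr=12.5480 cont=13.0812 V=13.0812[hold]; j=3 S=149.0843 intr=0.0000 cont=0.0000 V=0.0000[hold]; j=4 S=182.4624 intr=0.0000 cont=0.0000 V=0.0000[hold]; j=5 S=223.3134 intr=0.0000 cont=0.0000 V=0.0000[hold]  S*(5)=99.5288
k=4: j=0 S=89.9659 intr=44.3941 cont=44.2213 V=44.3941[EX]; j=1 S=110.1082 intr=24.2518 cont=24.6512 V=24.6512[hold]; j=2 S=134.7600 intr=0.0000 cont=7.0558 V=7.0558[hold]; j=3 S=164.9311 intr=0.0000 cont=0.0000 V=0.0000[hold]; j=4 S=201.8571 intr=0.0000 cont=0.0000 V=0.0000[hold]  S*(4)=89.9659
k=3: j=0 S=99.5288 intr=34.8312 cont=34.9956 V=34.9956[hold]; j=1 S=121.8120 intr=12.5480 cont=16.4594 V=16.4594[hold]; j=2 S=149.0843 intr=0.0000 cont=3.8058 V=3.8058[hold]; j=3 S=182.4624 intr=0.0000 cont=0.0000 V=0.0000[hold]  S*(3)=-
k=2: j=0 S=110.1082 intr=24.2518 cont=26.2542 V=26.2542[hold]; j=1 S=134.7600 intr=0.0000 cont=10.5840 V=10.5840[hold]; j=2 S=164.9311 intr=0.0000 cont=2.0528 V=2.0528[hold]  S*(2)=-
k=1: j=0 S=121.8120 intr=12.5480 cont=18.9055 V=18.9055[hold]; j=1 S=149.0843 intr=0.0000 cont=6.6291 V=6.6291[hold]  S*(1)=-
k=0: j=0 S=134.7600 intr=0.0000 cont=13.1689 V=13.1689[hold]  S*(0)=-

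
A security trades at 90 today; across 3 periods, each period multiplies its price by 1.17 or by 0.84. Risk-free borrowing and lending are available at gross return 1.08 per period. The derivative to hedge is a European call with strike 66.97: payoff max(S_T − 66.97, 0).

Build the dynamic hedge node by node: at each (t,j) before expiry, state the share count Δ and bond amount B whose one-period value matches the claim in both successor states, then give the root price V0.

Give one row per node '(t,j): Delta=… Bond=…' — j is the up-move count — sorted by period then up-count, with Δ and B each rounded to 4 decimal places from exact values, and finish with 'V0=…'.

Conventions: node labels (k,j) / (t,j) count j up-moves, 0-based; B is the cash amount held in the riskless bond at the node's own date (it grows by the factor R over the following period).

Arbitrage-free pricing uses the up-move probability p* = (R−d)/(u−d) = 0.7273, discounting each step at R = 1.08.
Expiry values: V(3,0)=0.0000, V(3,1)=7.3297, V(3,2)=36.5188, V(3,3)=77.1752
  t=2,j=0: stock 63.5040 → up 74.2997 (V=7.3297), down 53.3434 (V=0.0000). Price 4.9358; hedge Δ=0.3498, bond B=-17.2753.
  t=2,j=1: stock 88.4520 → up 103.4888 (V=36.5188), down 74.2997 (V=7.3297). Price 26.4427; hedge Δ=1.0000, bond B=-62.0093.
  t=2,j=2: stock 123.2010 → up 144.1452 (V=77.1752), down 103.4888 (V=36.5188). Price 61.1917; hedge Δ=1.0000, bond B=-62.0093.
  t=1,j=0: stock 75.6000 → up 88.4520 (V=26.4427), down 63.5040 (V=4.9358). Price 19.0530; hedge Δ=0.8621, bond B=-46.1195.
  t=1,j=1: stock 105.3000 → up 123.2010 (V=61.1917), down 88.4520 (V=26.4427). Price 47.8840; hedge Δ=1.0000, bond B=-57.4160.
  t=0,j=0: stock 90.0000 → up 105.3000 (V=47.8840), down 75.6000 (V=19.0530). Price 37.0565; hedge Δ=0.9707, bond B=-50.3103.
Check: Δ(0,0)·S0 + B(0,0) = 37.0565 = V0.

(0,0): Delta=0.9707 Bond=-50.3103
(1,0): Delta=0.8621 Bond=-46.1195
(1,1): Delta=1.0000 Bond=-57.4160
(2,0): Delta=0.3498 Bond=-17.2753
(2,1): Delta=1.0000 Bond=-62.0093
(2,2): Delta=1.0000 Bond=-62.0093
V0=37.0565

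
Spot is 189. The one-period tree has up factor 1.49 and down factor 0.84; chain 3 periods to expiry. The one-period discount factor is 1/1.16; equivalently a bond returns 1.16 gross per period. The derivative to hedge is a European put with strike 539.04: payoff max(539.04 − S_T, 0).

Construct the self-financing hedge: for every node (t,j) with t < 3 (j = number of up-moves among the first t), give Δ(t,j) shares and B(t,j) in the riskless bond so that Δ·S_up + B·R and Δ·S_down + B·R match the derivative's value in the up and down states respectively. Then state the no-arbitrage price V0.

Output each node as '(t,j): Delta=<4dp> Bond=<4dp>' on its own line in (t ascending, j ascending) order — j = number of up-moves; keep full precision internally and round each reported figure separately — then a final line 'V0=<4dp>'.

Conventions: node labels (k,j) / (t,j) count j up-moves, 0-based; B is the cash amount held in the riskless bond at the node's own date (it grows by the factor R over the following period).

Arbitrage-free pricing uses the up-move probability p* = (R−d)/(u−d) = 0.4923, discounting each step at R = 1.16.
Terminal payoffs: V(3,0)=427.0189, V(3,1)=340.3360, V(3,2)=186.5769, V(3,3)=0.0000
  t=2,j=0: stock 133.3584 → up 198.7040 (V=340.3360), down 112.0211 (V=427.0189). Price 331.3313; hedge Δ=-1.0000, bond B=464.6897.
  t=2,j=1: stock 236.5524 → up 352.4631 (V=186.5769), down 198.7040 (V=340.3360). Price 228.1373; hedge Δ=-1.0000, bond B=464.6897.
  t=2,j=2: stock 419.5989 → up 625.2024 (V=0.0000), down 352.4631 (V=186.5769). Price 81.6583; hedge Δ=-0.6841, bond B=368.6998.
  t=1,j=0: stock 158.7600 → up 236.5524 (V=228.1373), down 133.3584 (V=331.3313). Price 241.8345; hedge Δ=-1.0000, bond B=400.5945.
  t=1,j=1: stock 281.6100 → up 419.5989 (V=81.6583), down 236.5524 (V=228.1373). Price 134.5039; hedge Δ=-0.8002, bond B=359.8561.
  t=0,j=0: stock 189.0000 → up 281.6100 (V=134.5039), down 158.7600 (V=241.8345). Price 162.9266; hedge Δ=-0.8737, bond B=328.0506.
As a check, the time-0 holding Δ(0,0)·S0 + B(0,0) comes to 162.9266 — exactly V0.

(0,0): Delta=-0.8737 Bond=328.0506
(1,0): Delta=-1.0000 Bond=400.5945
(1,1): Delta=-0.8002 Bond=359.8561
(2,0): Delta=-1.0000 Bond=464.6897
(2,1): Delta=-1.0000 Bond=464.6897
(2,2): Delta=-0.6841 Bond=368.6998
V0=162.9266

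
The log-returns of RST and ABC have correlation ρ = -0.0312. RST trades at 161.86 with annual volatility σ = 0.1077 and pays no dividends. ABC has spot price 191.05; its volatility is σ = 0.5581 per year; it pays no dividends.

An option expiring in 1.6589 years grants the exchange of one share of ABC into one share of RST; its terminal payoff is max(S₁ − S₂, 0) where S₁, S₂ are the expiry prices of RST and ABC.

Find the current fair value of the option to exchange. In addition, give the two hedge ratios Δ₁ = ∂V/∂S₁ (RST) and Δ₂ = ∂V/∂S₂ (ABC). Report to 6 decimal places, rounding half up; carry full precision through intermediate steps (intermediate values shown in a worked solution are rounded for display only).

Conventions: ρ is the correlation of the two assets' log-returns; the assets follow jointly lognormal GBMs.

σ_eff = √(σ₁² + σ₂² − 2ρσ₁σ₂) = √(0.1077² + 0.5581² − 2·-0.0312·0.1077·0.5581) = 0.571687
d₁ = (ln(S₁/S₂) + (q₂ − q₁ + σ_eff²/2)T) / (σ_eff√T) = (ln(161.86/191.05) + (0.0 − 0.0 + 0.163413)·1.6589) / 0.736323 = 0.142984
d₂ = d₁ − σ_eff√T = 0.142984 − 0.736323 = -0.593339
N(d₁) = 0.556848,  N(d₂) = 0.276477
V = S₁·e^{−q₁T}·N(d₁) − S₂·e^{−q₂T}·N(d₂) = 90.131490 − 52.820961 = 37.310528
Key observation: no risk-free rate is needed — with the second asset as numeraire the exchange option is a call on the ratio S₁/S₂, and r cancels out of the value.
Δ₁ = e^{−q₁T}·N(d₁) = 0.556848;  Δ₂ = −e^{−q₂T}·N(d₂) = -0.276477

exchange price = 37.310528
Δ1 = 0.556848
Δ2 = -0.276477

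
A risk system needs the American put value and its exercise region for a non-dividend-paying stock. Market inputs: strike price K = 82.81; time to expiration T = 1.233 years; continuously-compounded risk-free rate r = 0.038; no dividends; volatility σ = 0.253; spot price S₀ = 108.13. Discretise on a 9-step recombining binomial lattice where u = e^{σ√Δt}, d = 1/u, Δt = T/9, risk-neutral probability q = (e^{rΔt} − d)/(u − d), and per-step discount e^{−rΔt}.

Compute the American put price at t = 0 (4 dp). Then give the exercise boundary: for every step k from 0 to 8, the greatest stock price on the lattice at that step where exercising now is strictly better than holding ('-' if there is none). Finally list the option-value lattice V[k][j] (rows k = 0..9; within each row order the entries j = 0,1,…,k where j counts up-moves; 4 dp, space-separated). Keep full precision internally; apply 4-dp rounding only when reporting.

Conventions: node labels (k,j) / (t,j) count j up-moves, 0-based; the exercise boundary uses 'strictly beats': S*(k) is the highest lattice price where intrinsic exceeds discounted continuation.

Δt=0.13700, u=1.09817, d=0.91061, q=0.50443, disc=e^(-rΔt)=0.99481
k=9 terminal: V=max(K-S,0) → 36.2596 26.6713 15.1082 1.1633 0.0000 0.0000 0.0000 0.0000 0.0000 0.0000
k=8: j=0 S=51.1203 intr=31.6897 cont=31.2598 V=31.6897[EX]; j=1 S=61.6497 intr=21.1603 cont=20.7303 V=21.1603[EX]; j=2 S=74.3481 intr=8.4619 cont=8.0320 V=8.4619[EX]; j=3 S=89.6619 intr=0.0000 cont=0.5735 V=0.5735[hold]; j=4 S=108.1300 intr=0.0000 cont=0.0000 V=0.0000[hold]; j=5 S=130.4021 intr=0.0000 cont=0.0000 V=0.0000[hold]; j=6 S=157.2616 intr=0.0000 cont=0.0000 V=0.0000[hold]; j=7 S=189.6536 intr=0.0000 cont=0.0000 V=0.0000[hold]; j=8 S=228.7175 intr=0.0000 cont=0.0000 V=0.0000[hold]  S*(8)=74.3481
k=7: j=0 S=56.1387 intr=26.6713 cont=26.2413 V=26.6713[EX]; j=1 S=67.7018 intr=15.1082 cont=14.6782 V=15.1082[EX]; j=2 S=81.6467 intr=1.1633 cont=4.4595 V=4.4595[hold]; j=3 S=98.4639 intr=0.0000 cont=0.2827 V=0.2827[hold]; j=4 S=118.7450 intr=0.0000 cont=0.0000 V=0.0000[hold]; j=5 S=143.2035 intr=0.0000 cont=0.0000 V=0.0000[hold]; j=6 S=172.6999 intr=0.0000 cont=0.0000 V=0.0000[hold]; j=7 S=208.2717 intr=0.0000 cont=0.0000 V=0.0000[hold]  S*(7)=67.7018
k=6: j=0 S=61.6497 intr=21.1603 cont=20.7303 V=21.1603[EX]; j=1 S=74.3481 intr=8.4619 cont=9.6860 V=9.6860[hold]; j=2 S=89.6619 intr=0.0000 cont=2.3404 V=2.3404[hold]; j=3 S=108.1300 intr=0.0000 cont=0.1394 V=0.1394[hold]; j=4 S=130.4021 intr=0.0000 cont=0.0000 V=0.0000[hold]; j=5 S=157.2616 intr=0.0000 cont=0.0000 V=0.0000[hold]; j=6 S=189.6536 intr=0.0000 cont=0.0000 V=0.0000[hold]  S*(6)=61.6497
k=5: j=0 S=67.7018 intr=15.1082 cont=15.2924 V=15.2924[hold]; j=1 S=81.6467 intr=1.1633 cont=5.9496 V=5.9496[hold]; j=2 S=98.4639 intr=0.0000 cont=1.2237 V=1.2237[hold]; j=3 S=118.7450 intr=0.0000 cont=0.0687 V=0.0687[hold]; j=4 S=143.2035 intr=0.0000 cont=0.0000 V=0.0000[hold]; j=5 S=172.6999 intr=0.0000 cont=0.0000 V=0.0000[hold]  S*(5)=-
k=4: j=0 S=74.3481 intr=8.4619 cont=10.5246 V=10.5246[hold]; j=1 S=89.6619 intr=0.0000 cont=3.5472 V=3.5472[hold]; j=2 S=108.1300 intr=0.0000 cont=0.6378 V=0.6378[hold]; j=3 S=130.4021 intr=0.0000 cont=0.0339 V=0.0339[hold]; j=4 S=157.2616 intr=0.0000 cont=0.0000 V=0.0000[hold]  S*(4)=-
k=3: j=0 S=81.6467 intr=1.1633 cont=6.9686 V=6.9686[hold]; j=1 S=98.4639 intr=0.0000 cont=2.0688 V=2.0688[hold]; j=2 S=118.7450 intr=0.0000 cont=0.3314 V=0.3314[hold]; j=3 S=143.2035 intr=0.0000 cont=0.0167 V=0.0167[hold]  S*(3)=-
k=2: j=0 S=89.6619 intr=0.0000 cont=4.4736 V=4.4736[hold]; j=1 S=108.1300 intr=0.0000 cont=1.1862 V=1.1862[hold]; j=2 S=130.4021 intr=0.0000 cont=0.1718 V=0.1718[hold]  S*(2)=-
k=1: j=0 S=98.4639 intr=0.0000 cont=2.8007 V=2.8007[hold]; j=1 S=118.7450 intr=0.0000 cont=0.6710 V=0.6710[hold]  S*(1)=-
k=0: j=0 S=108.1300 intr=0.0000 cont=1.7174 V=1.7174[hold]  S*(0)=-

price = 1.7174
boundary = - - - - - - 61.6497 67.7018 74.3481
tree:
1.7174
2.8007 0.6710
4.4736 1.1862 0.1718
6.9686 2.0688 0.3314 0.0167
10.5246 3.5472 0.6378 0.0339 0.0000
15.2924 5.9496 1.2237 0.0687 0.0000 0.0000
21.1603 9.6860 2.3404 0.1394 0.0000 0.0000 0.0000
26.6713 15.1082 4.4595 0.2827 0.0000 0.0000 0.0000 0.0000
31.6897 21.1603 8.4619 0.5735 0.0000 0.0000 0.0000 0.0000 0.0000
36.2596 26.6713 15.1082 1.1633 0.0000 0.0000 0.0000 0.0000 0.0000 0.0000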